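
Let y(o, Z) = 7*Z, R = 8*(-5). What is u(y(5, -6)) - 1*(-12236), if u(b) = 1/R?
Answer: 489439/40 ≈ 12236.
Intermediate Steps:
R = -40
u(b) = -1/40 (u(b) = 1/(-40) = -1/40)
u(y(5, -6)) - 1*(-12236) = -1/40 - 1*(-12236) = -1/40 + 12236 = 489439/40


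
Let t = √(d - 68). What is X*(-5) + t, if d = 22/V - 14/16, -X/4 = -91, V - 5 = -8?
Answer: -1820 + I*√10974/12 ≈ -1820.0 + 8.7297*I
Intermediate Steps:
V = -3 (V = 5 - 8 = -3)
X = 364 (X = -4*(-91) = 364)
d = -197/24 (d = 22/(-3) - 14/16 = 22*(-⅓) - 14*1/16 = -22/3 - 7/8 = -197/24 ≈ -8.2083)
t = I*√10974/12 (t = √(-197/24 - 68) = √(-1829/24) = I*√10974/12 ≈ 8.7297*I)
X*(-5) + t = 364*(-5) + I*√10974/12 = -1820 + I*√10974/12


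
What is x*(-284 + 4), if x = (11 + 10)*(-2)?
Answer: 11760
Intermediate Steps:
x = -42 (x = 21*(-2) = -42)
x*(-284 + 4) = -42*(-284 + 4) = -42*(-280) = 11760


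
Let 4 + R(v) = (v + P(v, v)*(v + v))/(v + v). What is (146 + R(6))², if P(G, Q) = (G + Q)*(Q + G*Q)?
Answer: 1671849/4 ≈ 4.1796e+5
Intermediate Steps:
R(v) = -4 + (v + 2*v²*(2*v + 2*v²))/(2*v) (R(v) = -4 + (v + (v*(v + v + v² + v*v))*(v + v))/(v + v) = -4 + (v + (v*(v + v + v² + v²))*(2*v))/((2*v)) = -4 + (v + (v*(2*v + 2*v²))*(2*v))*(1/(2*v)) = -4 + (v + 2*v²*(2*v + 2*v²))*(1/(2*v)) = -4 + (v + 2*v²*(2*v + 2*v²))/(2*v))
(146 + R(6))² = (146 + (-7/2 + 2*6²*(1 + 6)))² = (146 + (-7/2 + 2*36*7))² = (146 + (-7/2 + 504))² = (146 + 1001/2)² = (1293/2)² = 1671849/4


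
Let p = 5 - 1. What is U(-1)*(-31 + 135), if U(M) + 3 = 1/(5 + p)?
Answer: -2704/9 ≈ -300.44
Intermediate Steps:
p = 4
U(M) = -26/9 (U(M) = -3 + 1/(5 + 4) = -3 + 1/9 = -3 + ⅑ = -26/9)
U(-1)*(-31 + 135) = -26*(-31 + 135)/9 = -26/9*104 = -2704/9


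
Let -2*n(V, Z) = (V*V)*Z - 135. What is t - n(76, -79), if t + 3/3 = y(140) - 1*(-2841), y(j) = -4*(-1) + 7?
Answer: -450737/2 ≈ -2.2537e+5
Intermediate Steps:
y(j) = 11 (y(j) = 4 + 7 = 11)
n(V, Z) = 135/2 - Z*V²/2 (n(V, Z) = -((V*V)*Z - 135)/2 = -(V²*Z - 135)/2 = -(Z*V² - 135)/2 = -(-135 + Z*V²)/2 = 135/2 - Z*V²/2)
t = 2851 (t = -1 + (11 - 1*(-2841)) = -1 + (11 + 2841) = -1 + 2852 = 2851)
t - n(76, -79) = 2851 - (135/2 - ½*(-79)*76²) = 2851 - (135/2 - ½*(-79)*5776) = 2851 - (135/2 + 228152) = 2851 - 1*456439/2 = 2851 - 456439/2 = -450737/2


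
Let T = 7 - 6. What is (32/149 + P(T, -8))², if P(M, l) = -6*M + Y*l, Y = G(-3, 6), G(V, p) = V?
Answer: 7365796/22201 ≈ 331.78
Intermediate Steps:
Y = -3
T = 1
P(M, l) = -6*M - 3*l
(32/149 + P(T, -8))² = (32/149 + (-6*1 - 3*(-8)))² = (32*(1/149) + (-6 + 24))² = (32/149 + 18)² = (2714/149)² = 7365796/22201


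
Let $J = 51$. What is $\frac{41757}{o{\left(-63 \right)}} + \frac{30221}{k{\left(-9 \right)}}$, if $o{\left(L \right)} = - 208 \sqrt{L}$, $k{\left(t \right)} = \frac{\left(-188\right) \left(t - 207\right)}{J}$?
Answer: $\frac{10931}{288} + \frac{13919 i \sqrt{7}}{1456} \approx 37.955 + 25.293 i$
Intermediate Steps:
$k{\left(t \right)} = \frac{12972}{17} - \frac{188 t}{51}$ ($k{\left(t \right)} = \frac{\left(-188\right) \left(t - 207\right)}{51} = - 188 \left(-207 + t\right) \frac{1}{51} = \left(38916 - 188 t\right) \frac{1}{51} = \frac{12972}{17} - \frac{188 t}{51}$)
$\frac{41757}{o{\left(-63 \right)}} + \frac{30221}{k{\left(-9 \right)}} = \frac{41757}{\left(-208\right) \sqrt{-63}} + \frac{30221}{\frac{12972}{17} - - \frac{564}{17}} = \frac{41757}{\left(-208\right) 3 i \sqrt{7}} + \frac{30221}{\frac{12972}{17} + \frac{564}{17}} = \frac{41757}{\left(-624\right) i \sqrt{7}} + \frac{30221}{\frac{13536}{17}} = 41757 \frac{i \sqrt{7}}{4368} + 30221 \cdot \frac{17}{13536} = \frac{13919 i \sqrt{7}}{1456} + \frac{10931}{288} = \frac{10931}{288} + \frac{13919 i \sqrt{7}}{1456}$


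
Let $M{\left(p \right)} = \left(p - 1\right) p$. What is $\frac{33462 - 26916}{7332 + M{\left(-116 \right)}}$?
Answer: $\frac{1091}{3484} \approx 0.31315$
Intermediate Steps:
$M{\left(p \right)} = p \left(-1 + p\right)$ ($M{\left(p \right)} = \left(-1 + p\right) p = p \left(-1 + p\right)$)
$\frac{33462 - 26916}{7332 + M{\left(-116 \right)}} = \frac{33462 - 26916}{7332 - 116 \left(-1 - 116\right)} = \frac{6546}{7332 - -13572} = \frac{6546}{7332 + 13572} = \frac{6546}{20904} = 6546 \cdot \frac{1}{20904} = \frac{1091}{3484}$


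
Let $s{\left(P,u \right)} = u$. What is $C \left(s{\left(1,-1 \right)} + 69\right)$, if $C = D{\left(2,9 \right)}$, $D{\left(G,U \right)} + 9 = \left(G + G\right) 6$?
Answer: $1020$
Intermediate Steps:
$D{\left(G,U \right)} = -9 + 12 G$ ($D{\left(G,U \right)} = -9 + \left(G + G\right) 6 = -9 + 2 G 6 = -9 + 12 G$)
$C = 15$ ($C = -9 + 12 \cdot 2 = -9 + 24 = 15$)
$C \left(s{\left(1,-1 \right)} + 69\right) = 15 \left(-1 + 69\right) = 15 \cdot 68 = 1020$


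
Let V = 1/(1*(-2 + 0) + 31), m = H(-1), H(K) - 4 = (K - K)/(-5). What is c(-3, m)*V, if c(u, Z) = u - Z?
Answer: -7/29 ≈ -0.24138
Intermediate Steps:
H(K) = 4 (H(K) = 4 + (K - K)/(-5) = 4 + 0*(-⅕) = 4 + 0 = 4)
m = 4
V = 1/29 (V = 1/(1*(-2) + 31) = 1/(-2 + 31) = 1/29 ≈ 0.034483)
c(-3, m)*V = (-3 - 1*4)*(1/29) = (-3 - 4)*(1/29) = -7*1/29 = -7/29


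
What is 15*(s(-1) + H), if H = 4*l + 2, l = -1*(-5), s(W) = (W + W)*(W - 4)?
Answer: 480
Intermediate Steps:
s(W) = 2*W*(-4 + W) (s(W) = (2*W)*(-4 + W) = 2*W*(-4 + W))
l = 5
H = 22 (H = 4*5 + 2 = 20 + 2 = 22)
15*(s(-1) + H) = 15*(2*(-1)*(-4 - 1) + 22) = 15*(2*(-1)*(-5) + 22) = 15*(10 + 22) = 15*32 = 480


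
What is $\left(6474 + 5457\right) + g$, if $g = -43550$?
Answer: $-31619$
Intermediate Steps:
$\left(6474 + 5457\right) + g = \left(6474 + 5457\right) - 43550 = 11931 - 43550 = -31619$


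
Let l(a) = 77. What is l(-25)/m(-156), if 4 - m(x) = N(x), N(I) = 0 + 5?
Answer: -77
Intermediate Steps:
N(I) = 5
m(x) = -1 (m(x) = 4 - 1*5 = 4 - 5 = -1)
l(-25)/m(-156) = 77/(-1) = 77*(-1) = -77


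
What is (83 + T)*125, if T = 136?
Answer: 27375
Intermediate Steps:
(83 + T)*125 = (83 + 136)*125 = 219*125 = 27375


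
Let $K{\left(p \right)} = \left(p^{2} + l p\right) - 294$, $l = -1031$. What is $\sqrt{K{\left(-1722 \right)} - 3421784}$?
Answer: $2 \sqrt{329647} \approx 1148.3$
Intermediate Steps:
$K{\left(p \right)} = -294 + p^{2} - 1031 p$ ($K{\left(p \right)} = \left(p^{2} - 1031 p\right) - 294 = -294 + p^{2} - 1031 p$)
$\sqrt{K{\left(-1722 \right)} - 3421784} = \sqrt{\left(-294 + \left(-1722\right)^{2} - -1775382\right) - 3421784} = \sqrt{\left(-294 + 2965284 + 1775382\right) - 3421784} = \sqrt{4740372 - 3421784} = \sqrt{1318588} = 2 \sqrt{329647}$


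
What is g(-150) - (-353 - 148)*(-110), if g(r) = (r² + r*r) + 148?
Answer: -9962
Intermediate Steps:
g(r) = 148 + 2*r² (g(r) = (r² + r²) + 148 = 2*r² + 148 = 148 + 2*r²)
g(-150) - (-353 - 148)*(-110) = (148 + 2*(-150)²) - (-353 - 148)*(-110) = (148 + 2*22500) - (-501)*(-110) = (148 + 45000) - 1*55110 = 45148 - 55110 = -9962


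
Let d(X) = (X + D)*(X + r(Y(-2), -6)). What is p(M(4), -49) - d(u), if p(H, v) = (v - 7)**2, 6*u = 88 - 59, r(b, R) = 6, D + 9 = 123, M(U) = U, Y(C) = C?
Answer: 66551/36 ≈ 1848.6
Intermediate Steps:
D = 114 (D = -9 + 123 = 114)
u = 29/6 (u = (88 - 59)/6 = (1/6)*29 = 29/6 ≈ 4.8333)
p(H, v) = (-7 + v)**2
d(X) = (6 + X)*(114 + X) (d(X) = (X + 114)*(X + 6) = (114 + X)*(6 + X) = (6 + X)*(114 + X))
p(M(4), -49) - d(u) = (-7 - 49)**2 - (684 + (29/6)**2 + 120*(29/6)) = (-56)**2 - (684 + 841/36 + 580) = 3136 - 1*46345/36 = 3136 - 46345/36 = 66551/36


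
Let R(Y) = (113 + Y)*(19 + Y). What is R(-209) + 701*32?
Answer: 40672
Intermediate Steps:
R(Y) = (19 + Y)*(113 + Y)
R(-209) + 701*32 = (2147 + (-209)² + 132*(-209)) + 701*32 = (2147 + 43681 - 27588) + 22432 = 18240 + 22432 = 40672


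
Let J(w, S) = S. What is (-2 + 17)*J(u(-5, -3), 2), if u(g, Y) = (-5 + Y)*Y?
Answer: 30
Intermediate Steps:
u(g, Y) = Y*(-5 + Y)
(-2 + 17)*J(u(-5, -3), 2) = (-2 + 17)*2 = 15*2 = 30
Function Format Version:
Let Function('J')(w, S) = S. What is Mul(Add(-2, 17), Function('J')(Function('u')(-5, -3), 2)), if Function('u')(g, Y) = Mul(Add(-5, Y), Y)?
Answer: 30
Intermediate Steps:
Function('u')(g, Y) = Mul(Y, Add(-5, Y))
Mul(Add(-2, 17), Function('J')(Function('u')(-5, -3), 2)) = Mul(Add(-2, 17), 2) = Mul(15, 2) = 30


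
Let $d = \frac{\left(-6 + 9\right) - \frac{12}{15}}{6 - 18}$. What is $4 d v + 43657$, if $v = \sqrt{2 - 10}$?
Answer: $43657 - \frac{22 i \sqrt{2}}{15} \approx 43657.0 - 2.0742 i$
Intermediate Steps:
$v = 2 i \sqrt{2}$ ($v = \sqrt{-8} = 2 i \sqrt{2} \approx 2.8284 i$)
$d = - \frac{11}{60}$ ($d = \frac{3 - \frac{4}{5}}{-12} = \left(3 - \frac{4}{5}\right) \left(- \frac{1}{12}\right) = \frac{11}{5} \left(- \frac{1}{12}\right) = - \frac{11}{60} \approx -0.18333$)
$4 d v + 43657 = 4 \left(- \frac{11}{60}\right) 2 i \sqrt{2} + 43657 = - \frac{11 \cdot 2 i \sqrt{2}}{15} + 43657 = - \frac{22 i \sqrt{2}}{15} + 43657 = 43657 - \frac{22 i \sqrt{2}}{15}$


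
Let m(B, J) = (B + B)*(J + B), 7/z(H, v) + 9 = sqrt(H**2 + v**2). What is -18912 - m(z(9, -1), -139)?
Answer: -17372 + 182*sqrt(82) ≈ -15724.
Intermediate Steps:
z(H, v) = 7/(-9 + sqrt(H**2 + v**2))
m(B, J) = 2*B*(B + J) (m(B, J) = (2*B)*(B + J) = 2*B*(B + J))
-18912 - m(z(9, -1), -139) = -18912 - 2*7/(-9 + sqrt(9**2 + (-1)**2))*(7/(-9 + sqrt(9**2 + (-1)**2)) - 139) = -18912 - 2*7/(-9 + sqrt(81 + 1))*(7/(-9 + sqrt(81 + 1)) - 139) = -18912 - 2*7/(-9 + sqrt(82))*(7/(-9 + sqrt(82)) - 139) = -18912 - 2*7/(-9 + sqrt(82))*(-139 + 7/(-9 + sqrt(82))) = -18912 - 14*(-139 + 7/(-9 + sqrt(82)))/(-9 + sqrt(82))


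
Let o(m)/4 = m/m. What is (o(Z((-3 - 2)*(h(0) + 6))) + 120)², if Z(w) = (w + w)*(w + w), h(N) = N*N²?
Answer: 15376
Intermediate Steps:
h(N) = N³
Z(w) = 4*w² (Z(w) = (2*w)*(2*w) = 4*w²)
o(m) = 4 (o(m) = 4*(m/m) = 4*1 = 4)
(o(Z((-3 - 2)*(h(0) + 6))) + 120)² = (4 + 120)² = 124² = 15376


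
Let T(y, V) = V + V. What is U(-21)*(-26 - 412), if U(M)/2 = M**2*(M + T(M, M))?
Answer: 24337908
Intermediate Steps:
T(y, V) = 2*V
U(M) = 6*M**3 (U(M) = 2*(M**2*(M + 2*M)) = 2*(M**2*(3*M)) = 2*(3*M**3) = 6*M**3)
U(-21)*(-26 - 412) = (6*(-21)**3)*(-26 - 412) = (6*(-9261))*(-438) = -55566*(-438) = 24337908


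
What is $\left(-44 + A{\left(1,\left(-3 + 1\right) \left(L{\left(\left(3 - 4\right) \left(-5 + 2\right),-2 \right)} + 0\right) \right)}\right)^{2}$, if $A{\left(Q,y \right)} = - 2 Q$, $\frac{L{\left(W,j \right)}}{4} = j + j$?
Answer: $2116$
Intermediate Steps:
$L{\left(W,j \right)} = 8 j$ ($L{\left(W,j \right)} = 4 \left(j + j\right) = 4 \cdot 2 j = 8 j$)
$\left(-44 + A{\left(1,\left(-3 + 1\right) \left(L{\left(\left(3 - 4\right) \left(-5 + 2\right),-2 \right)} + 0\right) \right)}\right)^{2} = \left(-44 - 2\right)^{2} = \left(-46\right)^{2} = 2116$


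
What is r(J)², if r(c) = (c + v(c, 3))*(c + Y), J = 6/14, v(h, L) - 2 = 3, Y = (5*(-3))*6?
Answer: 567678276/2401 ≈ 2.3643e+5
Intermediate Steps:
Y = -90 (Y = -15*6 = -90)
v(h, L) = 5 (v(h, L) = 2 + 3 = 5)
J = 3/7 (J = 6*(1/14) = 3/7 ≈ 0.42857)
r(c) = (-90 + c)*(5 + c) (r(c) = (c + 5)*(c - 90) = (5 + c)*(-90 + c) = (-90 + c)*(5 + c))
r(J)² = (-450 + (3/7)² - 85*3/7)² = (-450 + 9/49 - 255/7)² = (-23826/49)² = 567678276/2401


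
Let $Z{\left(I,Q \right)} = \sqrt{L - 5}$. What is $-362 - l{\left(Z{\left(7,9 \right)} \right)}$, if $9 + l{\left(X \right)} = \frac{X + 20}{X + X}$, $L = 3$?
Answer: $- \frac{707}{2} + 5 i \sqrt{2} \approx -353.5 + 7.0711 i$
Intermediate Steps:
$Z{\left(I,Q \right)} = i \sqrt{2}$ ($Z{\left(I,Q \right)} = \sqrt{3 - 5} = \sqrt{-2} = i \sqrt{2}$)
$l{\left(X \right)} = -9 + \frac{20 + X}{2 X}$ ($l{\left(X \right)} = -9 + \frac{X + 20}{X + X} = -9 + \frac{20 + X}{2 X}$)
$-362 - l{\left(Z{\left(7,9 \right)} \right)} = -362 - \left(- \frac{17}{2} + \frac{10}{i \sqrt{2}}\right) = -362 - \left(- \frac{17}{2} + 10 \left(- \frac{i \sqrt{2}}{2}\right)\right) = -362 - \left(- \frac{17}{2} - 5 i \sqrt{2}\right) = -362 + \left(\frac{17}{2} + 5 i \sqrt{2}\right) = - \frac{707}{2} + 5 i \sqrt{2}$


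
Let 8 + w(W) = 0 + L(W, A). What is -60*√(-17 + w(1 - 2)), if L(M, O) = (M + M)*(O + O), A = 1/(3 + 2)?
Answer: -12*I*√645 ≈ -304.76*I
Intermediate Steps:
A = ⅕ (A = 1/5 = ⅕ ≈ 0.20000)
L(M, O) = 4*M*O (L(M, O) = (2*M)*(2*O) = 4*M*O)
w(W) = -8 + 4*W/5 (w(W) = -8 + (0 + 4*W*(⅕)) = -8 + (0 + 4*W/5) = -8 + 4*W/5)
-60*√(-17 + w(1 - 2)) = -60*√(-17 + (-8 + 4*(1 - 2)/5)) = -60*√(-17 + (-8 + (⅘)*(-1))) = -60*√(-17 + (-8 - ⅘)) = -60*√(-17 - 44/5) = -12*I*√645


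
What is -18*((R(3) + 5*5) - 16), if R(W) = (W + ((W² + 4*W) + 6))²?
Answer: -16362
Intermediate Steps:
R(W) = (6 + W² + 5*W)² (R(W) = (W + (6 + W² + 4*W))² = (6 + W² + 5*W)²)
-18*((R(3) + 5*5) - 16) = -18*(((6 + 3² + 5*3)² + 5*5) - 16) = -18*(((6 + 9 + 15)² + 25) - 16) = -18*((30² + 25) - 16) = -18*((900 + 25) - 16) = -18*(925 - 16) = -18*909 = -16362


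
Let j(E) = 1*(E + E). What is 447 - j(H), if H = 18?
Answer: 411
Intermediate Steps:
j(E) = 2*E (j(E) = 1*(2*E) = 2*E)
447 - j(H) = 447 - 2*18 = 447 - 1*36 = 447 - 36 = 411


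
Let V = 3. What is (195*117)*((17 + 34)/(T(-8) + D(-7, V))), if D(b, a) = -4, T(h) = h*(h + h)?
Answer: 1163565/124 ≈ 9383.6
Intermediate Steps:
T(h) = 2*h² (T(h) = h*(2*h) = 2*h²)
(195*117)*((17 + 34)/(T(-8) + D(-7, V))) = (195*117)*((17 + 34)/(2*(-8)² - 4)) = 22815*(51/(2*64 - 4)) = 22815*(51/(128 - 4)) = 22815*(51/124) = 1163565/124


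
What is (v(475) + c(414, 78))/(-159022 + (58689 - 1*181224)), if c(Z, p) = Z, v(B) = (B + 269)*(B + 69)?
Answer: -405150/281557 ≈ -1.4390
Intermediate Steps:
v(B) = (69 + B)*(269 + B) (v(B) = (269 + B)*(69 + B) = (69 + B)*(269 + B))
(v(475) + c(414, 78))/(-159022 + (58689 - 1*181224)) = ((18561 + 475² + 338*475) + 414)/(-159022 + (58689 - 1*181224)) = ((18561 + 225625 + 160550) + 414)/(-159022 + (58689 - 181224)) = (404736 + 414)/(-159022 - 122535) = 405150/(-281557) = 405150*(-1/281557) = -405150/281557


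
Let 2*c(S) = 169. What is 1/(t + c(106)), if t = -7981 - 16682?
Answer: -2/49157 ≈ -4.0686e-5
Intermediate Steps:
c(S) = 169/2 (c(S) = (1/2)*169 = 169/2)
t = -24663
1/(t + c(106)) = 1/(-24663 + 169/2) = 1/(-49157/2) = -2/49157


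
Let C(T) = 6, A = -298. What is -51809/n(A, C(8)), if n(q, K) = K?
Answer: -51809/6 ≈ -8634.8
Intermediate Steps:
-51809/n(A, C(8)) = -51809/6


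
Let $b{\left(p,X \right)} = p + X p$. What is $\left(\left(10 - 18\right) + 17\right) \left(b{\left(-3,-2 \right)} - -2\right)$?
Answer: $45$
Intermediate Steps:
$\left(\left(10 - 18\right) + 17\right) \left(b{\left(-3,-2 \right)} - -2\right) = \left(\left(10 - 18\right) + 17\right) \left(- 3 \left(1 - 2\right) - -2\right) = \left(-8 + 17\right) \left(\left(-3\right) \left(-1\right) + 2\right) = 9 \left(3 + 2\right) = 9 \cdot 5 = 45$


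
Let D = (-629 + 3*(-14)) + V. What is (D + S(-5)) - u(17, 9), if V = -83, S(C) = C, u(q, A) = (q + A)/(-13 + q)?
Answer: -1531/2 ≈ -765.50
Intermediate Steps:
u(q, A) = (A + q)/(-13 + q)
D = -754 (D = (-629 + 3*(-14)) - 83 = (-629 - 42) - 83 = -671 - 83 = -754)
(D + S(-5)) - u(17, 9) = (-754 - 5) - (9 + 17)/(-13 + 17) = -759 - 26/4 = -759 - 1*13/2 = -759 - 13/2 = -1531/2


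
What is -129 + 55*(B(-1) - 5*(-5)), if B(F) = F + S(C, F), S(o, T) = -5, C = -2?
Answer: 916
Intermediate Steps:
B(F) = -5 + F (B(F) = F - 5 = -5 + F)
-129 + 55*(B(-1) - 5*(-5)) = -129 + 55*((-5 - 1) - 5*(-5)) = -129 + 55*(-6 + 25) = -129 + 55*19 = -129 + 1045 = 916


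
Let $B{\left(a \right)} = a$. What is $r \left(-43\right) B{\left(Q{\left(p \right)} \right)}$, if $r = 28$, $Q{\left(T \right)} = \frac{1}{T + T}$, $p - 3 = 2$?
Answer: $- \frac{602}{5} \approx -120.4$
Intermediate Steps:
$p = 5$ ($p = 3 + 2 = 5$)
$Q{\left(T \right)} = \frac{1}{2 T}$
$r \left(-43\right) B{\left(Q{\left(p \right)} \right)} = 28 \left(-43\right) \frac{1}{2 \cdot 5} = - 1204 \cdot \frac{1}{2} \cdot \frac{1}{5} = \left(-1204\right) \frac{1}{10} = - \frac{602}{5}$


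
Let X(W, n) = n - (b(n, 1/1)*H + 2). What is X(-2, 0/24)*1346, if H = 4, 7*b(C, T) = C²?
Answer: -2692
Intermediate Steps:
b(C, T) = C²/7
X(W, n) = -2 + n - 4*n²/7 (X(W, n) = n - ((n²/7)*4 + 2) = n - (4*n²/7 + 2) = n - (2 + 4*n²/7) = n + (-2 - 4*n²/7) = -2 + n - 4*n²/7)
X(-2, 0/24)*1346 = (-2 + 0/24 - 4*(0/24)²/7)*1346 = (-2 + 0*(1/24) - 4*(0*(1/24))²/7)*1346 = (-2 + 0 - 4/7*0²)*1346 = (-2 + 0 - 4/7*0)*1346 = (-2 + 0 + 0)*1346 = -2*1346 = -2692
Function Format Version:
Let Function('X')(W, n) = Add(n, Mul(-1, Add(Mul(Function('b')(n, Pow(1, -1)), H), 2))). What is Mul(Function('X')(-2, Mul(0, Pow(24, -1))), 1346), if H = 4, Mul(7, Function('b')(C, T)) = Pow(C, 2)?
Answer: -2692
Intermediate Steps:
Function('b')(C, T) = Mul(Rational(1, 7), Pow(C, 2))
Function('X')(W, n) = Add(-2, n, Mul(Rational(-4, 7), Pow(n, 2))) (Function('X')(W, n) = Add(n, Mul(-1, Add(Mul(Mul(Rational(1, 7), Pow(n, 2)), 4), 2))) = Add(n, Mul(-1, Add(Mul(Rational(4, 7), Pow(n, 2)), 2))) = Add(n, Mul(-1, Add(2, Mul(Rational(4, 7), Pow(n, 2))))) = Add(n, Add(-2, Mul(Rational(-4, 7), Pow(n, 2)))) = Add(-2, n, Mul(Rational(-4, 7), Pow(n, 2))))
Mul(Function('X')(-2, Mul(0, Pow(24, -1))), 1346) = Mul(Add(-2, Mul(0, Pow(24, -1)), Mul(Rational(-4, 7), Pow(Mul(0, Pow(24, -1)), 2))), 1346) = Mul(Add(-2, Mul(0, Rational(1, 24)), Mul(Rational(-4, 7), Pow(Mul(0, Rational(1, 24)), 2))), 1346) = Mul(Add(-2, 0, Mul(Rational(-4, 7), Pow(0, 2))), 1346) = Mul(Add(-2, 0, Mul(Rational(-4, 7), 0)), 1346) = Mul(Add(-2, 0, 0), 1346) = Mul(-2, 1346) = -2692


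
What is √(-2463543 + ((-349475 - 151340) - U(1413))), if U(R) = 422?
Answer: 6*I*√82355 ≈ 1721.9*I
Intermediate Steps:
√(-2463543 + ((-349475 - 151340) - U(1413))) = √(-2463543 + ((-349475 - 151340) - 1*422)) = √(-2463543 + (-500815 - 422)) = √(-2463543 - 501237) = √(-2964780) = 6*I*√82355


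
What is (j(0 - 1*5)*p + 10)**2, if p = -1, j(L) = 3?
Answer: 49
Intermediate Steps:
(j(0 - 1*5)*p + 10)**2 = (3*(-1) + 10)**2 = (-3 + 10)**2 = 7**2 = 49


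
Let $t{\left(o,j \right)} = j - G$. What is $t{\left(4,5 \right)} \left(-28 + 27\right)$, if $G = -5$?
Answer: $-10$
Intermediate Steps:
$t{\left(o,j \right)} = 5 + j$ ($t{\left(o,j \right)} = j - -5 = j + 5 = 5 + j$)
$t{\left(4,5 \right)} \left(-28 + 27\right) = \left(5 + 5\right) \left(-28 + 27\right) = 10 \left(-1\right) = -10$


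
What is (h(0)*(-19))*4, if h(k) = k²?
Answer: 0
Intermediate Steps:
(h(0)*(-19))*4 = (0²*(-19))*4 = (0*(-19))*4 = 0*4 = 0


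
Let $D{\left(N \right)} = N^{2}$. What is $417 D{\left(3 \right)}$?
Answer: $3753$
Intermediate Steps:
$417 D{\left(3 \right)} = 417 \cdot 3^{2} = 417 \cdot 9 = 3753$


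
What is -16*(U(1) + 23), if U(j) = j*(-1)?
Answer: -352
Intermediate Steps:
U(j) = -j
-16*(U(1) + 23) = -16*(-1*1 + 23) = -16*(-1 + 23) = -16*22 = -352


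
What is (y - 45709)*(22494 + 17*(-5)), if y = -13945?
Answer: -1336786486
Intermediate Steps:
(y - 45709)*(22494 + 17*(-5)) = (-13945 - 45709)*(22494 + 17*(-5)) = -59654*(22494 - 85) = -59654*22409 = -1336786486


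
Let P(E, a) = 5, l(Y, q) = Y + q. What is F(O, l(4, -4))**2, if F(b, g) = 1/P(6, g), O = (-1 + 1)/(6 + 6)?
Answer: 1/25 ≈ 0.040000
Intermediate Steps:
O = 0 (O = 0/12 = 0*(1/12) = 0)
F(b, g) = 1/5
F(O, l(4, -4))**2 = (1/5)**2 = 1/25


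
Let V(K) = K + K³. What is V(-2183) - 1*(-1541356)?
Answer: -10401523314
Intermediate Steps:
V(-2183) - 1*(-1541356) = (-2183 + (-2183)³) - 1*(-1541356) = (-2183 - 10403062487) + 1541356 = -10403064670 + 1541356 = -10401523314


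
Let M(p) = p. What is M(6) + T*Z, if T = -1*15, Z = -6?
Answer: 96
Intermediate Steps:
T = -15
M(6) + T*Z = 6 - 15*(-6) = 6 + 90 = 96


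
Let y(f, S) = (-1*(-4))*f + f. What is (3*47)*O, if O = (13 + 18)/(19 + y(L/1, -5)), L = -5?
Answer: -1457/2 ≈ -728.50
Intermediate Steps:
y(f, S) = 5*f (y(f, S) = 4*f + f = 5*f)
O = -31/6 (O = (13 + 18)/(19 + 5*(-5/1)) = 31/(19 + 5*(-5*1)) = 31/(19 + 5*(-5)) = 31/(19 - 25) = 31/(-6) = 31*(-⅙) = -31/6 ≈ -5.1667)
(3*47)*O = (3*47)*(-31/6) = 141*(-31/6) = -1457/2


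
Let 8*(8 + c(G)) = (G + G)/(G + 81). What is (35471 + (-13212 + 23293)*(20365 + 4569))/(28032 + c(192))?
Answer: 915078255/102008 ≈ 8970.7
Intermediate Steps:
c(G) = -8 + G/(4*(81 + G)) (c(G) = -8 + ((G + G)/(G + 81))/8 = -8 + ((2*G)/(81 + G))/8 = -8 + (2*G/(81 + G))/8 = -8 + G/(4*(81 + G)))
(35471 + (-13212 + 23293)*(20365 + 4569))/(28032 + c(192)) = (35471 + (-13212 + 23293)*(20365 + 4569))/(28032 + (-2592 - 31*192)/(4*(81 + 192))) = (35471 + 10081*24934)/(28032 + (¼)*(-2592 - 5952)/273) = (35471 + 251359654)/(28032 + (¼)*(1/273)*(-8544)) = 251395125/(28032 - 712/91) = 251395125/(2550200/91) = 251395125*(91/2550200) = 915078255/102008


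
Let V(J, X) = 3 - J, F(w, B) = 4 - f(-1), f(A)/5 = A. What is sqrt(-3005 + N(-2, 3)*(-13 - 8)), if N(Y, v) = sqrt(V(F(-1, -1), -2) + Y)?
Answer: sqrt(-3005 - 42*I*sqrt(2)) ≈ 0.5417 - 54.821*I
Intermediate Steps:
f(A) = 5*A
F(w, B) = 9 (F(w, B) = 4 - 5*(-1) = 4 - 1*(-5) = 4 + 5 = 9)
N(Y, v) = sqrt(-6 + Y) (N(Y, v) = sqrt((3 - 1*9) + Y) = sqrt((3 - 9) + Y) = sqrt(-6 + Y))
sqrt(-3005 + N(-2, 3)*(-13 - 8)) = sqrt(-3005 + sqrt(-6 - 2)*(-13 - 8)) = sqrt(-3005 + sqrt(-8)*(-21)) = sqrt(-3005 + (2*I*sqrt(2))*(-21)) = sqrt(-3005 - 42*I*sqrt(2))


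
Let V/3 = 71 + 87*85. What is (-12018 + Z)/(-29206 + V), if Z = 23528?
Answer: -5755/3404 ≈ -1.6907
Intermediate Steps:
V = 22398 (V = 3*(71 + 87*85) = 3*(71 + 7395) = 3*7466 = 22398)
(-12018 + Z)/(-29206 + V) = (-12018 + 23528)/(-29206 + 22398) = 11510/(-6808) = 11510*(-1/6808) = -5755/3404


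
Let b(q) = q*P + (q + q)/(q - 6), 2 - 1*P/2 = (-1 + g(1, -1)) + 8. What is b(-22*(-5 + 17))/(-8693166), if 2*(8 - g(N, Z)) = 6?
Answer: -118844/195596235 ≈ -0.00060760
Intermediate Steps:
g(N, Z) = 5 (g(N, Z) = 8 - 1/2*6 = 8 - 3 = 5)
P = -20 (P = 4 - 2*((-1 + 5) + 8) = 4 - 2*(4 + 8) = 4 - 2*12 = 4 - 24 = -20)
b(q) = -20*q + 2*q/(-6 + q) (b(q) = q*(-20) + (q + q)/(q - 6) = -20*q + (2*q)/(-6 + q) = -20*q + 2*q/(-6 + q))
b(-22*(-5 + 17))/(-8693166) = (2*(-22*(-5 + 17))*(61 - (-220)*(-5 + 17))/(-6 - 22*(-5 + 17)))/(-8693166) = (2*(-22*12)*(61 - (-220)*12)/(-6 - 22*12))*(-1/8693166) = (2*(-264)*(61 - 10*(-264))/(-6 - 264))*(-1/8693166) = (2*(-264)*(61 + 2640)/(-270))*(-1/8693166) = (2*(-264)*(-1/270)*2701)*(-1/8693166) = (237688/45)*(-1/8693166) = -118844/195596235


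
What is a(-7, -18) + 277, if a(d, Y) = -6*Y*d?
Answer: -479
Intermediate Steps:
a(d, Y) = -6*Y*d
a(-7, -18) + 277 = -6*(-18)*(-7) + 277 = -756 + 277 = -479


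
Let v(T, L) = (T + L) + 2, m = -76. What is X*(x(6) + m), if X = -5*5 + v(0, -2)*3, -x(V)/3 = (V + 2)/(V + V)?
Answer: 1950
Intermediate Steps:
x(V) = -3*(2 + V)/(2*V) (x(V) = -3*(V + 2)/(V + V) = -3*(2 + V)/(2*V))
v(T, L) = 2 + L + T (v(T, L) = (L + T) + 2 = 2 + L + T)
X = -25 (X = -5*5 + (2 - 2 + 0)*3 = -25 + 0*3 = -25 + 0 = -25)
X*(x(6) + m) = -25*((-3/2 - 3/6) - 76) = -25*((-3/2 - 3*⅙) - 76) = -25*((-3/2 - ½) - 76) = -25*(-2 - 76) = -25*(-78) = 1950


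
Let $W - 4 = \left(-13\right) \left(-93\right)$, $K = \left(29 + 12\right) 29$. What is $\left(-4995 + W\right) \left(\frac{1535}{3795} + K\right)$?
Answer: $- \frac{3414230756}{759} \approx -4.4983 \cdot 10^{6}$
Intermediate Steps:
$K = 1189$ ($K = 41 \cdot 29 = 1189$)
$W = 1213$ ($W = 4 - -1209 = 4 + 1209 = 1213$)
$\left(-4995 + W\right) \left(\frac{1535}{3795} + K\right) = \left(-4995 + 1213\right) \left(\frac{1535}{3795} + 1189\right) = - 3782 \left(1535 \cdot \frac{1}{3795} + 1189\right) = - 3782 \left(\frac{307}{759} + 1189\right) = \left(-3782\right) \frac{902758}{759} = - \frac{3414230756}{759}$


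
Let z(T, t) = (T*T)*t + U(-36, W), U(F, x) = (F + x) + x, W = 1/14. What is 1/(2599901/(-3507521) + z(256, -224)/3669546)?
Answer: -90097067588262/427218503921801 ≈ -0.21089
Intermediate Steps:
W = 1/14 ≈ 0.071429
U(F, x) = F + 2*x
z(T, t) = -251/7 + t*T² (z(T, t) = (T*T)*t + (-36 + 2*(1/14)) = T²*t + (-36 + ⅐) = t*T² - 251/7 = -251/7 + t*T²)
1/(2599901/(-3507521) + z(256, -224)/3669546) = 1/(2599901/(-3507521) + (-251/7 - 224*256²)/3669546) = 1/(2599901*(-1/3507521) + (-251/7 - 224*65536)*(1/3669546)) = 1/(-2599901/3507521 + (-251/7 - 14680064)*(1/3669546)) = 1/(-2599901/3507521 - 102760699/7*1/3669546) = 1/(-2599901/3507521 - 102760699/25686822) = 1/(-427218503921801/90097067588262) = -90097067588262/427218503921801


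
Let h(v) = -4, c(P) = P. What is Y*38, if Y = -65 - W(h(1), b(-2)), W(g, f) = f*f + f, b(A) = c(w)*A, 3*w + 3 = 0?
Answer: -2698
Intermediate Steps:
w = -1 (w = -1 + (⅓)*0 = -1 + 0 = -1)
b(A) = -A
W(g, f) = f + f² (W(g, f) = f² + f = f + f²)
Y = -71 (Y = -65 - (-1*(-2))*(1 - 1*(-2)) = -65 - 2*(1 + 2) = -65 - 2*3 = -65 - 1*6 = -65 - 6 = -71)
Y*38 = -71*38 = -2698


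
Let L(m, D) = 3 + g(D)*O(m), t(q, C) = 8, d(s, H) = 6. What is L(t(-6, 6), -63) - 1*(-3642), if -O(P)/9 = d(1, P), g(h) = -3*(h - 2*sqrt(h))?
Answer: -6561 - 972*I*sqrt(7) ≈ -6561.0 - 2571.7*I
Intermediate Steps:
g(h) = -3*h + 6*sqrt(h)
O(P) = -54 (O(P) = -9*6 = -54)
L(m, D) = 3 - 324*sqrt(D) + 162*D (L(m, D) = 3 + (-3*D + 6*sqrt(D))*(-54) = 3 + (-324*sqrt(D) + 162*D) = 3 - 324*sqrt(D) + 162*D)
L(t(-6, 6), -63) - 1*(-3642) = (3 - 972*I*sqrt(7) + 162*(-63)) - 1*(-3642) = (3 - 972*I*sqrt(7) - 10206) + 3642 = (-10203 - 972*I*sqrt(7)) + 3642 = -6561 - 972*I*sqrt(7)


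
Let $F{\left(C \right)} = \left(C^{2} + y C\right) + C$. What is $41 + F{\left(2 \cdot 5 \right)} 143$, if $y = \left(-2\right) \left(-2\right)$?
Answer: $21491$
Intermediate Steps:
$y = 4$
$F{\left(C \right)} = C^{2} + 5 C$ ($F{\left(C \right)} = \left(C^{2} + 4 C\right) + C = C^{2} + 5 C$)
$41 + F{\left(2 \cdot 5 \right)} 143 = 41 + 2 \cdot 5 \left(5 + 2 \cdot 5\right) 143 = 41 + 10 \left(5 + 10\right) 143 = 41 + 10 \cdot 15 \cdot 143 = 41 + 150 \cdot 143 = 41 + 21450 = 21491$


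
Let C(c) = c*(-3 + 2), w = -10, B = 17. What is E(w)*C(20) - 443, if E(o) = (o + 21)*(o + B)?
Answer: -1983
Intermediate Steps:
C(c) = -c (C(c) = c*(-1) = -c)
E(o) = (17 + o)*(21 + o) (E(o) = (o + 21)*(o + 17) = (21 + o)*(17 + o) = (17 + o)*(21 + o))
E(w)*C(20) - 443 = (357 + (-10)² + 38*(-10))*(-1*20) - 443 = (357 + 100 - 380)*(-20) - 443 = 77*(-20) - 443 = -1540 - 443 = -1983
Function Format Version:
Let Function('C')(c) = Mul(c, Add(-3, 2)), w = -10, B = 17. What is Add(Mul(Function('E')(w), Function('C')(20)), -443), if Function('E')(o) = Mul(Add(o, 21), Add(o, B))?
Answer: -1983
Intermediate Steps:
Function('C')(c) = Mul(-1, c) (Function('C')(c) = Mul(c, -1) = Mul(-1, c))
Function('E')(o) = Mul(Add(17, o), Add(21, o)) (Function('E')(o) = Mul(Add(o, 21), Add(o, 17)) = Mul(Add(21, o), Add(17, o)) = Mul(Add(17, o), Add(21, o)))
Add(Mul(Function('E')(w), Function('C')(20)), -443) = Add(Mul(Add(357, Pow(-10, 2), Mul(38, -10)), Mul(-1, 20)), -443) = Add(Mul(Add(357, 100, -380), -20), -443) = Add(Mul(77, -20), -443) = Add(-1540, -443) = -1983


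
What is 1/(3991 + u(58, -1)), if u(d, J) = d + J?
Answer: 1/4048 ≈ 0.00024704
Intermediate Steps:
u(d, J) = J + d
1/(3991 + u(58, -1)) = 1/(3991 + (-1 + 58)) = 1/(3991 + 57) = 1/4048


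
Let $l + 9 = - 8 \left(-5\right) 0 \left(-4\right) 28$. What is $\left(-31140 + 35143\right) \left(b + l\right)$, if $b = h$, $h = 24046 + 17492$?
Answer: $166240587$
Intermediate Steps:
$h = 41538$
$b = 41538$
$l = -9$ ($l = -9 + - 8 \left(-5\right) 0 \left(-4\right) 28 = -9 + - 8 \cdot 0 \left(-4\right) 28 = -9 + \left(-8\right) 0 \cdot 28 = -9 + 0 \cdot 28 = -9 + 0 = -9$)
$\left(-31140 + 35143\right) \left(b + l\right) = \left(-31140 + 35143\right) \left(41538 - 9\right) = 4003 \cdot 41529 = 166240587$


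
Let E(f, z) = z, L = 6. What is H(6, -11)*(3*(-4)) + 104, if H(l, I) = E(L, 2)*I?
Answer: 368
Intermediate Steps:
H(l, I) = 2*I
H(6, -11)*(3*(-4)) + 104 = (2*(-11))*(3*(-4)) + 104 = -22*(-12) + 104 = 264 + 104 = 368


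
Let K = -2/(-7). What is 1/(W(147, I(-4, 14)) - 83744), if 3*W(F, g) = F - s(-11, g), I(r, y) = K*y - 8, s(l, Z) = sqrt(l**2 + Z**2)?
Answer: -753255/63043677088 + 3*sqrt(137)/63043677088 ≈ -1.1948e-5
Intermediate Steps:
s(l, Z) = sqrt(Z**2 + l**2)
K = 2/7 (K = -2*(-1/7) = 2/7 ≈ 0.28571)
I(r, y) = -8 + 2*y/7 (I(r, y) = 2*y/7 - 8 = -8 + 2*y/7)
W(F, g) = -sqrt(121 + g**2)/3 + F/3 (W(F, g) = (F - sqrt(g**2 + (-11)**2))/3 = (F - sqrt(g**2 + 121))/3 = (F - sqrt(121 + g**2))/3 = -sqrt(121 + g**2)/3 + F/3)
1/(W(147, I(-4, 14)) - 83744) = 1/((-sqrt(121 + (-8 + (2/7)*14)**2)/3 + (1/3)*147) - 83744) = 1/((-sqrt(121 + (-8 + 4)**2)/3 + 49) - 83744) = 1/((-sqrt(121 + (-4)**2)/3 + 49) - 83744) = 1/((-sqrt(121 + 16)/3 + 49) - 83744) = 1/((-sqrt(137)/3 + 49) - 83744) = 1/((49 - sqrt(137)/3) - 83744) = 1/(-83695 - sqrt(137)/3)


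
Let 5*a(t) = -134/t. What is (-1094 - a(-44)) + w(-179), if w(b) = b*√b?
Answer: -120407/110 - 179*I*√179 ≈ -1094.6 - 2394.9*I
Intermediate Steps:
a(t) = -134/(5*t) (a(t) = (-134/t)/5 = -134/(5*t))
w(b) = b^(3/2)
(-1094 - a(-44)) + w(-179) = (-1094 - (-134)/(5*(-44))) + (-179)^(3/2) = (-1094 - (-134)*(-1)/(5*44)) - 179*I*√179 = (-1094 - 1*67/110) - 179*I*√179 = (-1094 - 67/110) - 179*I*√179 = -120407/110 - 179*I*√179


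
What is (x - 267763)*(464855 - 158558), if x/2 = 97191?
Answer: -22476380157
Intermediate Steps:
x = 194382 (x = 2*97191 = 194382)
(x - 267763)*(464855 - 158558) = (194382 - 267763)*(464855 - 158558) = -73381*306297 = -22476380157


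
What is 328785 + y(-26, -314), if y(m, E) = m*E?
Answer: 336949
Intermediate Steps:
y(m, E) = E*m
328785 + y(-26, -314) = 328785 - 314*(-26) = 328785 + 8164 = 336949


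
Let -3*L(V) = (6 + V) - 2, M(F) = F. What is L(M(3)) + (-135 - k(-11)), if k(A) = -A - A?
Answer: -478/3 ≈ -159.33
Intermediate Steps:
k(A) = -2*A
L(V) = -4/3 - V/3 (L(V) = -((6 + V) - 2)/3 = -(4 + V)/3 = -4/3 - V/3)
L(M(3)) + (-135 - k(-11)) = (-4/3 - ⅓*3) + (-135 - (-2)*(-11)) = (-4/3 - 1) + (-135 - 1*22) = -7/3 + (-135 - 22) = -7/3 - 157 = -478/3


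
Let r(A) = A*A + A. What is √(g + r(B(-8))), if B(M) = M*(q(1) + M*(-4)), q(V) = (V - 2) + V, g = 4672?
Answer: 8*√1093 ≈ 264.48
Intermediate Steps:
q(V) = -2 + 2*V (q(V) = (-2 + V) + V = -2 + 2*V)
B(M) = -4*M² (B(M) = M*((-2 + 2*1) + M*(-4)) = M*((-2 + 2) - 4*M) = M*(0 - 4*M) = M*(-4*M) = -4*M²)
r(A) = A + A² (r(A) = A² + A = A + A²)
√(g + r(B(-8))) = √(4672 + (-4*(-8)²)*(1 - 4*(-8)²)) = √(4672 + (-4*64)*(1 - 4*64)) = √(4672 - 256*(1 - 256)) = √(4672 - 256*(-255)) = √(4672 + 65280) = √69952 = 8*√1093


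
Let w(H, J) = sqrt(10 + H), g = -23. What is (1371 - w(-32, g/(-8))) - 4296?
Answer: -2925 - I*sqrt(22) ≈ -2925.0 - 4.6904*I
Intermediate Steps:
(1371 - w(-32, g/(-8))) - 4296 = (1371 - sqrt(10 - 32)) - 4296 = (1371 - sqrt(-22)) - 4296 = (1371 - I*sqrt(22)) - 4296 = -2925 - I*sqrt(22)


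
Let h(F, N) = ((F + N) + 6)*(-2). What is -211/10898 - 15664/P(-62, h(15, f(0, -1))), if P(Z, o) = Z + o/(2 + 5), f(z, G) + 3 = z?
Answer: 597422367/2561030 ≈ 233.27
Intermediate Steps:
f(z, G) = -3 + z
h(F, N) = -12 - 2*F - 2*N (h(F, N) = (6 + F + N)*(-2) = -12 - 2*F - 2*N)
P(Z, o) = Z + o/7
-211/10898 - 15664/P(-62, h(15, f(0, -1))) = -211/10898 - 15664/(-62 + (-12 - 2*15 - 2*(-3 + 0))/7) = -211*1/10898 - 15664/(-62 + (-12 - 30 - 2*(-3))/7) = -211/10898 - 15664/(-62 + (-12 - 30 + 6)/7) = -211/10898 - 15664/(-62 + (1/7)*(-36)) = -211/10898 - 15664/(-62 - 36/7) = -211/10898 - 15664/(-470/7) = -211/10898 - 15664*(-7/470) = -211/10898 + 54824/235 = 597422367/2561030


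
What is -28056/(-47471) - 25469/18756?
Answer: -682820563/890366076 ≈ -0.76690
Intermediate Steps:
-28056/(-47471) - 25469/18756 = -28056*(-1/47471) - 25469*1/18756 = 28056/47471 - 25469/18756 = -682820563/890366076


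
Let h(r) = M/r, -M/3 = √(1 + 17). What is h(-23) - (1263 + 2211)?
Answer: -3474 + 9*√2/23 ≈ -3473.4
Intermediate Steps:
M = -9*√2 (M = -3*√(1 + 17) = -9*√2 ≈ -12.728)
h(r) = -9*√2/r (h(r) = (-9*√2)/r = -9*√2/r)
h(-23) - (1263 + 2211) = -9*√2/(-23) - (1263 + 2211) = -9*√2*(-1/23) - 1*3474 = 9*√2/23 - 3474 = -3474 + 9*√2/23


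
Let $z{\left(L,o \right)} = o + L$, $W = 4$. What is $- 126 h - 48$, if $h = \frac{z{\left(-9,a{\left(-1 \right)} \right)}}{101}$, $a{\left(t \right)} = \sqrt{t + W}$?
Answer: $- \frac{3714}{101} - \frac{126 \sqrt{3}}{101} \approx -38.933$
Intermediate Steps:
$a{\left(t \right)} = \sqrt{4 + t}$ ($a{\left(t \right)} = \sqrt{t + 4} = \sqrt{4 + t}$)
$z{\left(L,o \right)} = L + o$
$h = - \frac{9}{101} + \frac{\sqrt{3}}{101}$ ($h = \frac{-9 + \sqrt{4 - 1}}{101} = \left(-9 + \sqrt{3}\right) \frac{1}{101} = - \frac{9}{101} + \frac{\sqrt{3}}{101} \approx -0.07196$)
$- 126 h - 48 = - 126 \left(- \frac{9}{101} + \frac{\sqrt{3}}{101}\right) - 48 = \left(\frac{1134}{101} - \frac{126 \sqrt{3}}{101}\right) - 48 = - \frac{3714}{101} - \frac{126 \sqrt{3}}{101}$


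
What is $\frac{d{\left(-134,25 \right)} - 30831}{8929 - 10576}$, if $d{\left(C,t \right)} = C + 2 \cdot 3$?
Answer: $\frac{30959}{1647} \approx 18.797$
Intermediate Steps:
$d{\left(C,t \right)} = 6 + C$ ($d{\left(C,t \right)} = C + 6 = 6 + C$)
$\frac{d{\left(-134,25 \right)} - 30831}{8929 - 10576} = \frac{\left(6 - 134\right) - 30831}{8929 - 10576} = \frac{-128 - 30831}{-1647} = \left(-30959\right) \left(- \frac{1}{1647}\right) = \frac{30959}{1647}$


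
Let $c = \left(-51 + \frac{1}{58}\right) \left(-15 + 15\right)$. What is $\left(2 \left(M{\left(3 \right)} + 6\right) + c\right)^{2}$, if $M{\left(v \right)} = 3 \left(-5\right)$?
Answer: $324$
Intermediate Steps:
$M{\left(v \right)} = -15$
$c = 0$ ($c = \left(-51 + \frac{1}{58}\right) 0 = \left(- \frac{2957}{58}\right) 0 = 0$)
$\left(2 \left(M{\left(3 \right)} + 6\right) + c\right)^{2} = \left(2 \left(-15 + 6\right) + 0\right)^{2} = \left(2 \left(-9\right) + 0\right)^{2} = \left(-18 + 0\right)^{2} = \left(-18\right)^{2} = 324$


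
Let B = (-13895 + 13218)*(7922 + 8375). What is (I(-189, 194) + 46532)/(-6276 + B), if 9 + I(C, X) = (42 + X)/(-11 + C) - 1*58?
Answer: -2323191/551967250 ≈ -0.0042089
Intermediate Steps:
I(C, X) = -67 + (42 + X)/(-11 + C) (I(C, X) = -9 + ((42 + X)/(-11 + C) - 1*58) = -9 + ((42 + X)/(-11 + C) - 58) = -9 + (-58 + (42 + X)/(-11 + C)) = -67 + (42 + X)/(-11 + C))
B = -11033069 (B = -677*16297 = -11033069)
(I(-189, 194) + 46532)/(-6276 + B) = ((779 + 194 - 67*(-189))/(-11 - 189) + 46532)/(-6276 - 11033069) = ((779 + 194 + 12663)/(-200) + 46532)/(-11039345) = (-1/200*13636 + 46532)*(-1/11039345) = (-3409/50 + 46532)*(-1/11039345) = (2323191/50)*(-1/11039345) = -2323191/551967250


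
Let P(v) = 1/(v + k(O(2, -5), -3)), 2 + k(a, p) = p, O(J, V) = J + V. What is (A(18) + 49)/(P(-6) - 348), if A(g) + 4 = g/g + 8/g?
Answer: -4598/34461 ≈ -0.13343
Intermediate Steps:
A(g) = -3 + 8/g (A(g) = -4 + (g/g + 8/g) = -4 + (1 + 8/g) = -3 + 8/g)
k(a, p) = -2 + p
P(v) = 1/(-5 + v) (P(v) = 1/(v + (-2 - 3)) = 1/(v - 5) = 1/(-5 + v))
(A(18) + 49)/(P(-6) - 348) = ((-3 + 8/18) + 49)/(1/(-5 - 6) - 348) = ((-3 + 8*(1/18)) + 49)/(1/(-11) - 348) = ((-3 + 4/9) + 49)/(-1/11 - 348) = (-23/9 + 49)/(-3829/11) = (418/9)*(-11/3829) = -4598/34461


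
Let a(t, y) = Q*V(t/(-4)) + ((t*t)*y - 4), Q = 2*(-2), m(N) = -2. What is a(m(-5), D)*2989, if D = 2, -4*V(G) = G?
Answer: 26901/2 ≈ 13451.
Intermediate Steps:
V(G) = -G/4
Q = -4
a(t, y) = -4 - t/4 + y*t**2 (a(t, y) = -(-1)*t/(-4) + ((t*t)*y - 4) = -(-1)*t*(-1/4) + (t**2*y - 4) = -(-1)*(-t/4) + (y*t**2 - 4) = -t/4 + (-4 + y*t**2) = -4 - t/4 + y*t**2)
a(m(-5), D)*2989 = (-4 - 1/4*(-2) + 2*(-2)**2)*2989 = (-4 + 1/2 + 2*4)*2989 = (-4 + 1/2 + 8)*2989 = (9/2)*2989 = 26901/2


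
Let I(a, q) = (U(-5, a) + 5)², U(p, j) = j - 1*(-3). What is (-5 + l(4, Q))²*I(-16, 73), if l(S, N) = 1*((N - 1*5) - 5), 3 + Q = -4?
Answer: 30976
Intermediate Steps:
Q = -7 (Q = -3 - 4 = -7)
l(S, N) = -10 + N (l(S, N) = 1*((N - 5) - 5) = 1*((-5 + N) - 5) = 1*(-10 + N) = -10 + N)
U(p, j) = 3 + j (U(p, j) = j + 3 = 3 + j)
I(a, q) = (8 + a)² (I(a, q) = ((3 + a) + 5)² = (8 + a)²)
(-5 + l(4, Q))²*I(-16, 73) = (-5 + (-10 - 7))²*(8 - 16)² = (-5 - 17)²*(-8)² = (-22)²*64 = 484*64 = 30976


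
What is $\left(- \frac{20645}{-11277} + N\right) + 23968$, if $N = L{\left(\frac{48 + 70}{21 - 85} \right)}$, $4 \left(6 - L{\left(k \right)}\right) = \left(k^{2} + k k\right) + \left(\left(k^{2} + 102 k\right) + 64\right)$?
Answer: $\frac{1108772678897}{46190592} \approx 24004.0$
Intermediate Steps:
$L{\left(k \right)} = -10 - \frac{51 k}{2} - \frac{3 k^{2}}{4}$ ($L{\left(k \right)} = 6 - \frac{\left(k^{2} + k k\right) + \left(\left(k^{2} + 102 k\right) + 64\right)}{4} = 6 - \frac{\left(k^{2} + k^{2}\right) + \left(64 + k^{2} + 102 k\right)}{4} = 6 - \frac{2 k^{2} + \left(64 + k^{2} + 102 k\right)}{4} = 6 - \frac{64 + 3 k^{2} + 102 k}{4} = 6 - \left(16 + \frac{3 k^{2}}{4} + \frac{51 k}{2}\right) = -10 - \frac{51 k}{2} - \frac{3 k^{2}}{4}$)
$N = \frac{141173}{4096}$ ($N = -10 - \frac{51 \frac{48 + 70}{21 - 85}}{2} - \frac{3 \left(\frac{48 + 70}{21 - 85}\right)^{2}}{4} = -10 - \frac{51 \frac{118}{-64}}{2} - \frac{3 \left(\frac{118}{-64}\right)^{2}}{4} = -10 - \frac{51 \cdot 118 \left(- \frac{1}{64}\right)}{2} - \frac{3 \left(118 \left(- \frac{1}{64}\right)\right)^{2}}{4} = -10 - - \frac{3009}{64} - \frac{3 \left(- \frac{59}{32}\right)^{2}}{4} = -10 + \frac{3009}{64} - \frac{10443}{4096} = \frac{141173}{4096} \approx 34.466$)
$\left(- \frac{20645}{-11277} + N\right) + 23968 = \left(- \frac{20645}{-11277} + \frac{141173}{4096}\right) + 23968 = \left(\left(-20645\right) \left(- \frac{1}{11277}\right) + \frac{141173}{4096}\right) + 23968 = \left(\frac{20645}{11277} + \frac{141173}{4096}\right) + 23968 = \frac{1676569841}{46190592} + 23968 = \frac{1108772678897}{46190592}$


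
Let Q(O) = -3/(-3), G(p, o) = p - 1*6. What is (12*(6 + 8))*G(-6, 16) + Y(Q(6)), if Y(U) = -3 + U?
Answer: -2018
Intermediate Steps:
G(p, o) = -6 + p (G(p, o) = p - 6 = -6 + p)
Q(O) = 1 (Q(O) = -3*(-⅓) = 1)
(12*(6 + 8))*G(-6, 16) + Y(Q(6)) = (12*(6 + 8))*(-6 - 6) + (-3 + 1) = (12*14)*(-12) - 2 = 168*(-12) - 2 = -2016 - 2 = -2018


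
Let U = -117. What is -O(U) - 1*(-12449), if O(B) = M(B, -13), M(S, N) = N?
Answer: 12462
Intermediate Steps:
O(B) = -13
-O(U) - 1*(-12449) = -1*(-13) - 1*(-12449) = 13 + 12449 = 12462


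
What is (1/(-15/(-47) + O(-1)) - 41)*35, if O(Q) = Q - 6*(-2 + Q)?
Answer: -1166445/814 ≈ -1433.0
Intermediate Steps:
O(Q) = 12 - 5*Q (O(Q) = Q - (-12 + 6*Q) = Q + (12 - 6*Q) = 12 - 5*Q)
(1/(-15/(-47) + O(-1)) - 41)*35 = (1/(-15/(-47) + (12 - 5*(-1))) - 41)*35 = (1/(-15*(-1/47) + (12 + 5)) - 41)*35 = (1/(15/47 + 17) - 41)*35 = (1/(814/47) - 41)*35 = (47/814 - 41)*35 = -33327/814*35 = -1166445/814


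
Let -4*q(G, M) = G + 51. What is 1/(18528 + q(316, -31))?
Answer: 4/73745 ≈ 5.4241e-5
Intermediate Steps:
q(G, M) = -51/4 - G/4 (q(G, M) = -(G + 51)/4 = -(51 + G)/4 = -51/4 - G/4)
1/(18528 + q(316, -31)) = 1/(18528 + (-51/4 - ¼*316)) = 1/(18528 + (-51/4 - 79)) = 1/(18528 - 367/4) = 1/(73745/4) = 4/73745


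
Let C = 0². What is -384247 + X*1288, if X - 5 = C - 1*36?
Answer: -424175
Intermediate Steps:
C = 0
X = -31 (X = 5 + (0 - 1*36) = 5 + (0 - 36) = 5 - 36 = -31)
-384247 + X*1288 = -384247 - 31*1288 = -384247 - 39928 = -424175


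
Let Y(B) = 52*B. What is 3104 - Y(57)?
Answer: 140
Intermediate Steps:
3104 - Y(57) = 3104 - 52*57 = 3104 - 1*2964 = 3104 - 2964 = 140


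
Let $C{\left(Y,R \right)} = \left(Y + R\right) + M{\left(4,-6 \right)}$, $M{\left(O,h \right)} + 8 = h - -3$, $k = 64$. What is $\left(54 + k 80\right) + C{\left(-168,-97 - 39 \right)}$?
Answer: $4859$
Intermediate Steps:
$M{\left(O,h \right)} = -5 + h$ ($M{\left(O,h \right)} = -8 + \left(h - -3\right) = -8 + \left(h + 3\right) = -8 + \left(3 + h\right) = -5 + h$)
$C{\left(Y,R \right)} = -11 + R + Y$ ($C{\left(Y,R \right)} = \left(Y + R\right) - 11 = \left(R + Y\right) - 11 = -11 + R + Y$)
$\left(54 + k 80\right) + C{\left(-168,-97 - 39 \right)} = \left(54 + 64 \cdot 80\right) - 315 = \left(54 + 5120\right) - 315 = 5174 - 315 = 4859$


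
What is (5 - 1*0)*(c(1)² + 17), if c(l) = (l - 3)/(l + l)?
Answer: 90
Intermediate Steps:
c(l) = (-3 + l)/(2*l) (c(l) = (-3 + l)/((2*l)) = (-3 + l)*(1/(2*l)) = (-3 + l)/(2*l))
(5 - 1*0)*(c(1)² + 17) = (5 - 1*0)*(((½)*(-3 + 1)/1)² + 17) = (5 + 0)*(((½)*1*(-2))² + 17) = 5*((-1)² + 17) = 5*(1 + 17) = 5*18 = 90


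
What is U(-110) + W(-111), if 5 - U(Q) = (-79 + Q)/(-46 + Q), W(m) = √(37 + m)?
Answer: 197/52 + I*√74 ≈ 3.7885 + 8.6023*I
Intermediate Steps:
U(Q) = 5 - (-79 + Q)/(-46 + Q)
U(-110) + W(-111) = (-151 + 4*(-110))/(-46 - 110) + √(37 - 111) = (-151 - 440)/(-156) + √(-74) = -1/156*(-591) + I*√74 = 197/52 + I*√74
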